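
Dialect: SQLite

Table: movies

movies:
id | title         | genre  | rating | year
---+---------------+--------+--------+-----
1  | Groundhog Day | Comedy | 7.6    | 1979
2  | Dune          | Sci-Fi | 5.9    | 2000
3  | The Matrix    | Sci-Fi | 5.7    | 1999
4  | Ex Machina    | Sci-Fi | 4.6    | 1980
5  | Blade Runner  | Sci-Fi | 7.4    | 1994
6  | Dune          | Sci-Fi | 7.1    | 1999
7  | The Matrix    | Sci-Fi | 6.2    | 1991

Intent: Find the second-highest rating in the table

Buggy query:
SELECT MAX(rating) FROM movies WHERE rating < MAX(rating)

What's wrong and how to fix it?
Bug: MAX(rating) on the right of the comparison is an aggregate-in-WHERE error

Fix: Compute the overall MAX in a subquery, then take MAX of rows below it

Corrected query:
SELECT MAX(rating) FROM movies WHERE rating < (SELECT MAX(rating) FROM movies)

Result:
MAX(rating)
-----------
7.4        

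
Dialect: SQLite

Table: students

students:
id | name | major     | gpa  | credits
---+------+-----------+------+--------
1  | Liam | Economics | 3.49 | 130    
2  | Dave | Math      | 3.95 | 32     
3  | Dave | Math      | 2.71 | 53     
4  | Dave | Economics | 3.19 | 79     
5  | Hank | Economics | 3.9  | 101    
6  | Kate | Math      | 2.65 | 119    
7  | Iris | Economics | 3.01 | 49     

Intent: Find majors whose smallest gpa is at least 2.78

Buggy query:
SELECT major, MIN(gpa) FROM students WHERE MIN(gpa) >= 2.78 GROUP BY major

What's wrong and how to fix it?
Bug: MIN() in WHERE is a misuse of aggregate

Fix: Replace WHERE with HAVING after the GROUP BY

Corrected query:
SELECT major, MIN(gpa) FROM students GROUP BY major HAVING MIN(gpa) >= 2.78

Result:
major     | MIN(gpa)
----------+---------
Economics | 3.01    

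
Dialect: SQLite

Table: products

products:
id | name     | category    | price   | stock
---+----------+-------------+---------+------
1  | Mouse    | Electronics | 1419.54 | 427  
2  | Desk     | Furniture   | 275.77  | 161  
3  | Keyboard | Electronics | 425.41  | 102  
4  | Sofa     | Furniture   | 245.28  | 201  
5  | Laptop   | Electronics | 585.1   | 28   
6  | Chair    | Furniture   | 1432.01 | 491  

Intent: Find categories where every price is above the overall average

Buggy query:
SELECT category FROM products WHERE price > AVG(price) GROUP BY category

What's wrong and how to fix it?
Bug: WHERE evaluates per row before aggregation, so AVG() is unavailable

Fix: Use a subquery for AVG and a HAVING MIN(...) filter so the condition holds for every row in the group

Corrected query:
SELECT category FROM products GROUP BY category HAVING MIN(price) > (SELECT AVG(price) FROM products)

Result:
(no rows)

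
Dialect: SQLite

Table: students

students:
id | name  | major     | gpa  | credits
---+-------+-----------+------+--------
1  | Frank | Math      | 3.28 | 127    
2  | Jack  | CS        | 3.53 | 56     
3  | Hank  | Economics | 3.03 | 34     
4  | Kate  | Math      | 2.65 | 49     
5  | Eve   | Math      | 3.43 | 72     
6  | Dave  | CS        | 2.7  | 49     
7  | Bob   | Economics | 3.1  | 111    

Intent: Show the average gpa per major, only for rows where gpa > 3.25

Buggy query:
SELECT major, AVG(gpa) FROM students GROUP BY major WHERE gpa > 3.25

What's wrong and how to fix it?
Bug: Row-level WHERE must come before GROUP BY in the clause order

Fix: Place WHERE between FROM and GROUP BY

Corrected query:
SELECT major, AVG(gpa) FROM students WHERE gpa > 3.25 GROUP BY major

Result:
major | AVG(gpa)
------+---------
CS    | 3.53    
Math  | 3.355   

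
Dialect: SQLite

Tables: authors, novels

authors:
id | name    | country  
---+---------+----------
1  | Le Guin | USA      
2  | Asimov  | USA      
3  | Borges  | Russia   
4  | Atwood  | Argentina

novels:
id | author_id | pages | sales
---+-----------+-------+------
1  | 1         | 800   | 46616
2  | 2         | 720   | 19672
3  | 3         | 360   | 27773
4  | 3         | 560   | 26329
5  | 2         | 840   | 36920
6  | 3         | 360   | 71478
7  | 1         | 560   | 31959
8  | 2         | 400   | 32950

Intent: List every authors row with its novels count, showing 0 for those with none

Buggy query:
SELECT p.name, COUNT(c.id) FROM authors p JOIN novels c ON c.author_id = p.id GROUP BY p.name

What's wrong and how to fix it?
Bug: An inner join excludes parents with zero children

Fix: Switch to LEFT JOIN to retain unmatched parent rows

Corrected query:
SELECT p.name, COUNT(c.id) FROM authors p LEFT JOIN novels c ON c.author_id = p.id GROUP BY p.name

Result:
name    | COUNT(c.id)
--------+------------
Asimov  | 3          
Atwood  | 0          
Borges  | 3          
Le Guin | 2          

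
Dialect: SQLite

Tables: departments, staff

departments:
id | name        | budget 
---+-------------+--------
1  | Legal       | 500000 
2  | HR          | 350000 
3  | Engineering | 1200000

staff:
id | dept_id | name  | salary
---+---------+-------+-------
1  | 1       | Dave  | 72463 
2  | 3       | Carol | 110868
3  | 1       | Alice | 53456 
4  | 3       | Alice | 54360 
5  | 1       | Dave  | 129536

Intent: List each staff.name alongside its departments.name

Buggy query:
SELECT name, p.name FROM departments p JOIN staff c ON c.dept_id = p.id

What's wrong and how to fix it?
Bug: Both tables have a 'name' column; the unqualified reference is ambiguous

Fix: Qualify the column with its table alias (c.name)

Corrected query:
SELECT c.name, p.name FROM departments p JOIN staff c ON c.dept_id = p.id

Result:
name  | name       
------+------------
Dave  | Legal      
Carol | Engineering
Alice | Legal      
Alice | Engineering
Dave  | Legal      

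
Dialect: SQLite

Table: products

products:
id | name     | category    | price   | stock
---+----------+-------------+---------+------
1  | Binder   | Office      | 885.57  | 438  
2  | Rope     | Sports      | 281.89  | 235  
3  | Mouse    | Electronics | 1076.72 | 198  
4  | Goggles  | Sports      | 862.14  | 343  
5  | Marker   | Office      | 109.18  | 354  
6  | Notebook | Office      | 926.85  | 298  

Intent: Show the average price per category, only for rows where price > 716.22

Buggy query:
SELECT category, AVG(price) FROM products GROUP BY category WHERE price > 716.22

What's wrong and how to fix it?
Bug: Row-level WHERE must come before GROUP BY in the clause order

Fix: Place WHERE between FROM and GROUP BY

Corrected query:
SELECT category, AVG(price) FROM products WHERE price > 716.22 GROUP BY category

Result:
category    | AVG(price)
------------+-----------
Electronics | 1076.72   
Office      | 906.21    
Sports      | 862.14    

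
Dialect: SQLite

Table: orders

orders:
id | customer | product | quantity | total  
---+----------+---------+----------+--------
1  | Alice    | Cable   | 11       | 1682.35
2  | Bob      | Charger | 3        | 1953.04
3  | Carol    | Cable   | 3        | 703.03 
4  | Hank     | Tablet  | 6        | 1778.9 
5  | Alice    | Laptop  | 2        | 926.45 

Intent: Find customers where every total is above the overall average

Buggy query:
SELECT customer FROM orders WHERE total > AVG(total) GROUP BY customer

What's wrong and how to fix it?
Bug: AVG() is an aggregate; it can't sit directly in WHERE

Fix: Compute the overall average in a scalar subquery and compare each group's MIN against it in HAVING

Corrected query:
SELECT customer FROM orders GROUP BY customer HAVING MIN(total) > (SELECT AVG(total) FROM orders)

Result:
customer
--------
Bob     
Hank    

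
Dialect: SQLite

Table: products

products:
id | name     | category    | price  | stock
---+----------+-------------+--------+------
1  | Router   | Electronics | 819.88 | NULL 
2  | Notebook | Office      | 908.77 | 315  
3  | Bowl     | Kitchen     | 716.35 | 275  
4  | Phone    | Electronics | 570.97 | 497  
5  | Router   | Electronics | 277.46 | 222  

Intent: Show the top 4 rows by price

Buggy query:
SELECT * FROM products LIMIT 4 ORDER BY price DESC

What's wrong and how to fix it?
Bug: ORDER BY cannot follow LIMIT; LIMIT is the final clause

Fix: Sort with ORDER BY, then apply LIMIT

Corrected query:
SELECT * FROM products ORDER BY price DESC LIMIT 4

Result:
id | name     | category    | price  | stock
---+----------+-------------+--------+------
2  | Notebook | Office      | 908.77 | 315  
1  | Router   | Electronics | 819.88 | NULL 
3  | Bowl     | Kitchen     | 716.35 | 275  
4  | Phone    | Electronics | 570.97 | 497  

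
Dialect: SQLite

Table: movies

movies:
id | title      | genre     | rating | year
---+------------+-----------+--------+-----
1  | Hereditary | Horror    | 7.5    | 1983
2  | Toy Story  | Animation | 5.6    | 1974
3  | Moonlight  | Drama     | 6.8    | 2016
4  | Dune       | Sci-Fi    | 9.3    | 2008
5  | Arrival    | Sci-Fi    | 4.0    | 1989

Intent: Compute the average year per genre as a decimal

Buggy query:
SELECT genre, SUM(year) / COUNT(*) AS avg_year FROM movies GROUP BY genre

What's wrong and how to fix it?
Bug: SUM(year) and COUNT(*) are both integers; the division truncates the fractional part

Fix: Cast one side to REAL so the division keeps the fractional part

Corrected query:
SELECT genre, SUM(year) * 1.0 / COUNT(*) AS avg_year FROM movies GROUP BY genre

Result:
genre     | avg_year
----------+---------
Animation | 1974    
Drama     | 2016    
Horror    | 1983    
Sci-Fi    | 1998.5  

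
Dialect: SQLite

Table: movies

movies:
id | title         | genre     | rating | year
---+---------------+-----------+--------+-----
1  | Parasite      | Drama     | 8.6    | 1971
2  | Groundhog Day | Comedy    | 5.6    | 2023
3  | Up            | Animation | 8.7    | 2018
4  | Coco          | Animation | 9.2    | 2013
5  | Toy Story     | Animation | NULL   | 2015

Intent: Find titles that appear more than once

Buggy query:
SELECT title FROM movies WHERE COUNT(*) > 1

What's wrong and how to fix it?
Bug: COUNT(*) is an aggregate and cannot be used in WHERE

Fix: GROUP BY title, then filter groups with HAVING COUNT(*) > 1

Corrected query:
SELECT title FROM movies GROUP BY title HAVING COUNT(*) > 1

Result:
(no rows)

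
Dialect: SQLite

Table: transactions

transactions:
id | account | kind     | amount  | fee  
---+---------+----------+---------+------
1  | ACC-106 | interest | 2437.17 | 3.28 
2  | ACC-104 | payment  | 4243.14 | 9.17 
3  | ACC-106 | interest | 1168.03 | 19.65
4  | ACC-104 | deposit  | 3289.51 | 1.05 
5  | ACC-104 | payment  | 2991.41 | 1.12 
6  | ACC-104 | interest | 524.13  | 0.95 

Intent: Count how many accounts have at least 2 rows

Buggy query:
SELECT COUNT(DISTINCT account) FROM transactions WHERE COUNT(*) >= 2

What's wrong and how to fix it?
Bug: COUNT(*) cannot appear in WHERE; the per-group count doesn't exist yet

Fix: Group first with HAVING COUNT(*) >= 2, then COUNT the resulting groups

Corrected query:
SELECT COUNT(*) FROM (SELECT account FROM transactions GROUP BY account HAVING COUNT(*) >= 2)

Result:
COUNT(*)
--------
2       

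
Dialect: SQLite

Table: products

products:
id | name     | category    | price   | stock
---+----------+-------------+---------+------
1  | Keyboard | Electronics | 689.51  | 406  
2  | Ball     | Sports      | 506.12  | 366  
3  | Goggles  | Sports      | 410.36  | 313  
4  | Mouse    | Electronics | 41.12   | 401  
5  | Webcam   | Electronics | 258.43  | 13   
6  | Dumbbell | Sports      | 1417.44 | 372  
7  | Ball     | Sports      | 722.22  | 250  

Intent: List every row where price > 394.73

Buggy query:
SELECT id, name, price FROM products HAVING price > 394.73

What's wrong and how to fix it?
Bug: HAVING filters the output of aggregation, but this query has no GROUP BY and no aggregate functions, so SQLite rejects it (HAVING clause on a non-aggregate query); the condition here is per row

Fix: Replace HAVING with WHERE since the condition applies to individual rows

Corrected query:
SELECT id, name, price FROM products WHERE price > 394.73

Result:
id | name     | price  
---+----------+--------
1  | Keyboard | 689.51 
2  | Ball     | 506.12 
3  | Goggles  | 410.36 
6  | Dumbbell | 1417.44
7  | Ball     | 722.22 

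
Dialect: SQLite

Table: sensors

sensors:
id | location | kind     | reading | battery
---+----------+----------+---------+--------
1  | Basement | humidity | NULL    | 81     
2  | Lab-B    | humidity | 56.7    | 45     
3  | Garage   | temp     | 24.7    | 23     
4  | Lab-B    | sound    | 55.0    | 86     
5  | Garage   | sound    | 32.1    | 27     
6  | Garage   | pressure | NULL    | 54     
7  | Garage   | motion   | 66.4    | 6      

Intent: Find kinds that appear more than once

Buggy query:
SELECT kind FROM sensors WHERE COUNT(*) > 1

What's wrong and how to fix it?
Bug: WHERE can't reference COUNT(*); aggregates are computed after WHERE

Fix: Group first, then use HAVING for the count condition

Corrected query:
SELECT kind FROM sensors GROUP BY kind HAVING COUNT(*) > 1

Result:
kind    
--------
humidity
sound   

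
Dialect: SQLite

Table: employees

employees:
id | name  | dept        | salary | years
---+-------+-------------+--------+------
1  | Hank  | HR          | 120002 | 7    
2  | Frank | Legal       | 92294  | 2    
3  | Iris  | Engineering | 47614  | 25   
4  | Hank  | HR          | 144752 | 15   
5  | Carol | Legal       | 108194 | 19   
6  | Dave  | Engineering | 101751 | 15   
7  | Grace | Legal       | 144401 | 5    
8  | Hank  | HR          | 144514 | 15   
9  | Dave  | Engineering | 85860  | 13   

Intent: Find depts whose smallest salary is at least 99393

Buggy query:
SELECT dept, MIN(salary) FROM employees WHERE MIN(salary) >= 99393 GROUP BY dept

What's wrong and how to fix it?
Bug: MIN() in WHERE is a misuse of aggregate

Fix: Replace WHERE with HAVING after the GROUP BY

Corrected query:
SELECT dept, MIN(salary) FROM employees GROUP BY dept HAVING MIN(salary) >= 99393

Result:
dept | MIN(salary)
-----+------------
HR   | 120002     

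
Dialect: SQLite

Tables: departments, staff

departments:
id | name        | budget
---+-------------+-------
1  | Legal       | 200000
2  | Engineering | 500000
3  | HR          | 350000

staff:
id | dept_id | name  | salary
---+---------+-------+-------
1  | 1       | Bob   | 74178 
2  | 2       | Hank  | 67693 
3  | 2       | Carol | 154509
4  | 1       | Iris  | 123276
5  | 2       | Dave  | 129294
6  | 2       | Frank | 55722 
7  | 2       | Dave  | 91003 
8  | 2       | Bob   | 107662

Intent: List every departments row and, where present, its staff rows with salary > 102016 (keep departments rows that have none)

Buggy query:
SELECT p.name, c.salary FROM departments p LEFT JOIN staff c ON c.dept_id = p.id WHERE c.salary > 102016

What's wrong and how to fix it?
Bug: A WHERE condition on the right-hand table after LEFT JOIN drops unmatched parents

Fix: Put 'c.salary > 102016' in the JOIN's ON clause instead of WHERE

Corrected query:
SELECT p.name, c.salary FROM departments p LEFT JOIN staff c ON c.dept_id = p.id AND c.salary > 102016

Result:
name        | salary
------------+-------
Legal       | 123276
Engineering | 107662
Engineering | 129294
Engineering | 154509
HR          | NULL  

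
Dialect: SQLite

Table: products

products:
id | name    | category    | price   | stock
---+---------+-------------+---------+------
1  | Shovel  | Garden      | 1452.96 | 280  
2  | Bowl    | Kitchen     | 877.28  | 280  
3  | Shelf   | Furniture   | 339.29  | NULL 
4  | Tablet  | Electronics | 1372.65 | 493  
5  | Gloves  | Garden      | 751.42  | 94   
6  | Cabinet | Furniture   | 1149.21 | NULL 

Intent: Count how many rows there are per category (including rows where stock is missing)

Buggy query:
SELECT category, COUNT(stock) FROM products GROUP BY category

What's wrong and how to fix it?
Bug: COUNT(stock) skips NULLs, so groups with missing stock are undercounted

Fix: Use COUNT(*) to count all rows regardless of NULL

Corrected query:
SELECT category, COUNT(*) FROM products GROUP BY category

Result:
category    | COUNT(*)
------------+---------
Electronics | 1       
Furniture   | 2       
Garden      | 2       
Kitchen     | 1       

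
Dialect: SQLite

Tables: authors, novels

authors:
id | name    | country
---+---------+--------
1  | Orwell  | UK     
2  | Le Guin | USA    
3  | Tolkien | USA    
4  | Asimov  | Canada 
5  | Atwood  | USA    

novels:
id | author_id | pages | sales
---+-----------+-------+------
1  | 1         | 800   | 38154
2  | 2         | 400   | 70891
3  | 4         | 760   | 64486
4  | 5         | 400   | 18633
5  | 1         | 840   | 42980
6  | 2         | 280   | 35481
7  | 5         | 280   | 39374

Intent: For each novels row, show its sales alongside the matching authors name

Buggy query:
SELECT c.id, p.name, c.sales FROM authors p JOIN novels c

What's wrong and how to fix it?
Bug: Missing join condition: each novels row is matched to all authors rows instead of just its own

Fix: Add ON c.author_id = p.id to the JOIN

Corrected query:
SELECT c.id, p.name, c.sales FROM authors p JOIN novels c ON c.author_id = p.id

Result:
id | name    | sales
---+---------+------
1  | Orwell  | 38154
2  | Le Guin | 70891
3  | Asimov  | 64486
4  | Atwood  | 18633
5  | Orwell  | 42980
6  | Le Guin | 35481
7  | Atwood  | 39374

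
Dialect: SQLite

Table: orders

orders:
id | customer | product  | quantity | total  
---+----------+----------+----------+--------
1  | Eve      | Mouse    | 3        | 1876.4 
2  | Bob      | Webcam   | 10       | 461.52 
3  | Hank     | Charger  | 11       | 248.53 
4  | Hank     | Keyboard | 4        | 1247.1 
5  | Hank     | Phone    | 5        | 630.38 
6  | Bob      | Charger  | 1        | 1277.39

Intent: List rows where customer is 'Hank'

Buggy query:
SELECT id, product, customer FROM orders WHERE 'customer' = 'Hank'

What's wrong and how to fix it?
Bug: Single quotes denote string literals in SQL; the column name is being compared as a constant string

Fix: Remove the quotes around the column name (or use double quotes for an identifier)

Corrected query:
SELECT id, product, customer FROM orders WHERE customer = 'Hank'

Result:
id | product  | customer
---+----------+---------
3  | Charger  | Hank    
4  | Keyboard | Hank    
5  | Phone    | Hank    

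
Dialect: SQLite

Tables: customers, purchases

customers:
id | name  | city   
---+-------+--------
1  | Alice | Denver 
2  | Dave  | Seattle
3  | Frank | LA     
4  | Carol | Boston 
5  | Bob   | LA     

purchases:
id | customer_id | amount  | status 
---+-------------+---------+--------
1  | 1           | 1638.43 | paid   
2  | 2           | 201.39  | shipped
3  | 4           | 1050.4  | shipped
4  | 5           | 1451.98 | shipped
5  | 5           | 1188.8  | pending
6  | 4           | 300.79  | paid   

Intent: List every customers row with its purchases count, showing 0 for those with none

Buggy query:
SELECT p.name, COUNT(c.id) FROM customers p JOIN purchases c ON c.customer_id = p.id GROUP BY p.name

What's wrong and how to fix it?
Bug: An inner join excludes parents with zero children

Fix: Use LEFT JOIN so parents without children still appear (COUNT(c.id) gives 0)

Corrected query:
SELECT p.name, COUNT(c.id) FROM customers p LEFT JOIN purchases c ON c.customer_id = p.id GROUP BY p.name

Result:
name  | COUNT(c.id)
------+------------
Alice | 1          
Bob   | 2          
Carol | 2          
Dave  | 1          
Frank | 0          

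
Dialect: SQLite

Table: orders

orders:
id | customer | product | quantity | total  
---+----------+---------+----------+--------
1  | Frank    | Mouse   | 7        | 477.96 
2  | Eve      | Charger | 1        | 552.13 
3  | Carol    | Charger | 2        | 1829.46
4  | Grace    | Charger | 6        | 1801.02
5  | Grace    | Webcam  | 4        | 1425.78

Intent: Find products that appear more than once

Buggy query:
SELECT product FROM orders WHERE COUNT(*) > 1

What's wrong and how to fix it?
Bug: COUNT(*) is an aggregate and cannot be used in WHERE

Fix: Group first, then use HAVING for the count condition

Corrected query:
SELECT product FROM orders GROUP BY product HAVING COUNT(*) > 1

Result:
product
-------
Charger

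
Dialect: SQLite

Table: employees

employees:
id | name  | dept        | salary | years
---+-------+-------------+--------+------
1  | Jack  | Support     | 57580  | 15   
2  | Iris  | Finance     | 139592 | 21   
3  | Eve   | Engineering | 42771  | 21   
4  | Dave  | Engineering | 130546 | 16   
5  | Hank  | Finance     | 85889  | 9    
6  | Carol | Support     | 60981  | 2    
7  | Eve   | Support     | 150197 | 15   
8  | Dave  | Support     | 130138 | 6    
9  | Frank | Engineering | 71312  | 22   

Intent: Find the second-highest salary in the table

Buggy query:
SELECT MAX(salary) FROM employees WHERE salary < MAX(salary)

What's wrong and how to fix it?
Bug: MAX(salary) on the right of the comparison is an aggregate-in-WHERE error

Fix: Compute the overall MAX in a subquery, then take MAX of rows below it

Corrected query:
SELECT MAX(salary) FROM employees WHERE salary < (SELECT MAX(salary) FROM employees)

Result:
MAX(salary)
-----------
139592     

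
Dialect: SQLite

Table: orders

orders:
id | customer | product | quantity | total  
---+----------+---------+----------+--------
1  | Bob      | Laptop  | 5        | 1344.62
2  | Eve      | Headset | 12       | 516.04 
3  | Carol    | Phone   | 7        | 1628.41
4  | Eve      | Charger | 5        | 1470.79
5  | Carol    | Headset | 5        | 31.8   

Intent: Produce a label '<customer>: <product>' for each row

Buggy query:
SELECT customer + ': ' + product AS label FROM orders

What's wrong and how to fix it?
Bug: SQLite uses || for string concatenation; + coerces text to numbers (yielding 0)

Fix: Replace + with || to concatenate text

Corrected query:
SELECT customer || ': ' || product AS label FROM orders

Result:
label         
--------------
Bob: Laptop   
Eve: Headset  
Carol: Phone  
Eve: Charger  
Carol: Headset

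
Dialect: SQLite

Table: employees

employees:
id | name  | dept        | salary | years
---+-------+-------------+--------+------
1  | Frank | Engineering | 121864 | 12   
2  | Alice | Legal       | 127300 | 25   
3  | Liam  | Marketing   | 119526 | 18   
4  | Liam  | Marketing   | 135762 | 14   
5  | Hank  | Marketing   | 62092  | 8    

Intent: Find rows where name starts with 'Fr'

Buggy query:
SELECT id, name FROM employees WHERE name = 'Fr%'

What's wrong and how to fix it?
Bug: '=' compares the literal string including the % character; pattern matching needs LIKE

Fix: Use LIKE for wildcard pattern matching

Corrected query:
SELECT id, name FROM employees WHERE name LIKE 'Fr%'

Result:
id | name 
---+------
1  | Frank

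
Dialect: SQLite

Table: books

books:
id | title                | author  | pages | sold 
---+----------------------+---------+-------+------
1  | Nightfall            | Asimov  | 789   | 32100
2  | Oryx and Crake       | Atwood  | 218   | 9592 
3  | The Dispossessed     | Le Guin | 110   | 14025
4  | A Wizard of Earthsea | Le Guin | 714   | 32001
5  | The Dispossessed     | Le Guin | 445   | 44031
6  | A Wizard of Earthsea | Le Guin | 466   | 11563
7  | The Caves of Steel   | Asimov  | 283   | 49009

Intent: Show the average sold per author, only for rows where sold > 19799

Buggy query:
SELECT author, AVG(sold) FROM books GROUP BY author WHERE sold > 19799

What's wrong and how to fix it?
Bug: WHERE cannot follow GROUP BY

Fix: Place WHERE between FROM and GROUP BY

Corrected query:
SELECT author, AVG(sold) FROM books WHERE sold > 19799 GROUP BY author

Result:
author  | AVG(sold)
--------+----------
Asimov  | 40554.5  
Le Guin | 38016    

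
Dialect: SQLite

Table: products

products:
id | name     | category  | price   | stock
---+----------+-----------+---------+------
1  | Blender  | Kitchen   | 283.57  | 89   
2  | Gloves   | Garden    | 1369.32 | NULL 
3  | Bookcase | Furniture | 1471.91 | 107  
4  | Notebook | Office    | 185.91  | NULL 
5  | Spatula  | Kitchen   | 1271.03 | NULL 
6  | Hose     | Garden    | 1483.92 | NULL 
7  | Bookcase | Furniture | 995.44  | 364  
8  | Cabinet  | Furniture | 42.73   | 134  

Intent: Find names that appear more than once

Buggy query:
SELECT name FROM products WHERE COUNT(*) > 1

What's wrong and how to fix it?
Bug: WHERE can't reference COUNT(*); aggregates are computed after WHERE

Fix: GROUP BY name, then filter groups with HAVING COUNT(*) > 1

Corrected query:
SELECT name FROM products GROUP BY name HAVING COUNT(*) > 1

Result:
name    
--------
Bookcase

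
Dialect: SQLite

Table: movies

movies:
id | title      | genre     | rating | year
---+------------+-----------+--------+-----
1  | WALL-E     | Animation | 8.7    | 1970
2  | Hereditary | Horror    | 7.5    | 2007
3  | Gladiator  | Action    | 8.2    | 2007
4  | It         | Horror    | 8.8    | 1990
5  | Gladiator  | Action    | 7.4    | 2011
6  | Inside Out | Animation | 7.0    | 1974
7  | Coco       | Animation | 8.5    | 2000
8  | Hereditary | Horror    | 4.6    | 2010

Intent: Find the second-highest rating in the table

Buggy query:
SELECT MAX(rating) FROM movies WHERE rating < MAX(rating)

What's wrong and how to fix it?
Bug: MAX(rating) on the right of the comparison is an aggregate-in-WHERE error

Fix: Put the inner MAX in a scalar subquery

Corrected query:
SELECT MAX(rating) FROM movies WHERE rating < (SELECT MAX(rating) FROM movies)

Result:
MAX(rating)
-----------
8.7        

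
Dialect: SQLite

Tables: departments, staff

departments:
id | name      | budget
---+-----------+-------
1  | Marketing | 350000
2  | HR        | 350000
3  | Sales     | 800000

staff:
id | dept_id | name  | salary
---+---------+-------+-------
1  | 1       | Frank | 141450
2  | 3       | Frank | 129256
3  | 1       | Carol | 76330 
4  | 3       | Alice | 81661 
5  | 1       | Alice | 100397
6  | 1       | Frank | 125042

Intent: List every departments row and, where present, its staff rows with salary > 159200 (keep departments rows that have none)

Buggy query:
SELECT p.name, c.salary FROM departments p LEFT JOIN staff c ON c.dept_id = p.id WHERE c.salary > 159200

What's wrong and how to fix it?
Bug: Filtering c.salary in WHERE discards the NULL rows produced by LEFT JOIN, turning it into an inner join

Fix: Put 'c.salary > 159200' in the JOIN's ON clause instead of WHERE

Corrected query:
SELECT p.name, c.salary FROM departments p LEFT JOIN staff c ON c.dept_id = p.id AND c.salary > 159200

Result:
name      | salary
----------+-------
Marketing | NULL  
HR        | NULL  
Sales     | NULL  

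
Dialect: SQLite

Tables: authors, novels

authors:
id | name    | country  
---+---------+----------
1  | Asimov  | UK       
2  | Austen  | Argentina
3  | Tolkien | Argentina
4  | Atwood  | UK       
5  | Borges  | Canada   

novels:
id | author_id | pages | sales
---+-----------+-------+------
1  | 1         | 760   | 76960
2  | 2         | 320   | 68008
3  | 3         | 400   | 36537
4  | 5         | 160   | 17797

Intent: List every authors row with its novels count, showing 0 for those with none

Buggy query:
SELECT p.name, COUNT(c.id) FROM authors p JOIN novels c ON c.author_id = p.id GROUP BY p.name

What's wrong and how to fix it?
Bug: INNER JOIN drops authors rows that have no matching novels rows

Fix: Switch to LEFT JOIN to retain unmatched parent rows

Corrected query:
SELECT p.name, COUNT(c.id) FROM authors p LEFT JOIN novels c ON c.author_id = p.id GROUP BY p.name

Result:
name    | COUNT(c.id)
--------+------------
Asimov  | 1          
Atwood  | 0          
Austen  | 1          
Borges  | 1          
Tolkien | 1          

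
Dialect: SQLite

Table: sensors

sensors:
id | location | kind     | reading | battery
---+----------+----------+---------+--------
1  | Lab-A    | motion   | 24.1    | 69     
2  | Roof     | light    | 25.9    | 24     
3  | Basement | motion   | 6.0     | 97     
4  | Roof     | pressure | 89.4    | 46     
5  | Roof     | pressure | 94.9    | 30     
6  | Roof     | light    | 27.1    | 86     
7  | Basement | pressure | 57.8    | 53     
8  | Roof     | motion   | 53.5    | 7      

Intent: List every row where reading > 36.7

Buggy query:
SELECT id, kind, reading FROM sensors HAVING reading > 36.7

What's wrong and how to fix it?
Bug: HAVING filters the output of aggregation, but this query has no GROUP BY and no aggregate functions, so SQLite rejects it (HAVING clause on a non-aggregate query); the condition here is per row

Fix: Replace HAVING with WHERE since the condition applies to individual rows

Corrected query:
SELECT id, kind, reading FROM sensors WHERE reading > 36.7

Result:
id | kind     | reading
---+----------+--------
4  | pressure | 89.4   
5  | pressure | 94.9   
7  | pressure | 57.8   
8  | motion   | 53.5   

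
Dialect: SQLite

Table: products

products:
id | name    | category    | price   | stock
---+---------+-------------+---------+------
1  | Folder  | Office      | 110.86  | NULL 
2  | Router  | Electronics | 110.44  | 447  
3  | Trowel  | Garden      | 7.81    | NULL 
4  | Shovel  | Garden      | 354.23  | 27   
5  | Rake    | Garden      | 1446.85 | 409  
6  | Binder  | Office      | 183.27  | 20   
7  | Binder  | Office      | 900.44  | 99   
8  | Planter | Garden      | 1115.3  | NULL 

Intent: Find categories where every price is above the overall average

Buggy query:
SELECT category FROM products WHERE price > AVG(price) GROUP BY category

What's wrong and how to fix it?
Bug: AVG() is an aggregate; it can't sit directly in WHERE

Fix: Use a subquery for AVG and a HAVING MIN(...) filter so the condition holds for every row in the group

Corrected query:
SELECT category FROM products GROUP BY category HAVING MIN(price) > (SELECT AVG(price) FROM products)

Result:
(no rows)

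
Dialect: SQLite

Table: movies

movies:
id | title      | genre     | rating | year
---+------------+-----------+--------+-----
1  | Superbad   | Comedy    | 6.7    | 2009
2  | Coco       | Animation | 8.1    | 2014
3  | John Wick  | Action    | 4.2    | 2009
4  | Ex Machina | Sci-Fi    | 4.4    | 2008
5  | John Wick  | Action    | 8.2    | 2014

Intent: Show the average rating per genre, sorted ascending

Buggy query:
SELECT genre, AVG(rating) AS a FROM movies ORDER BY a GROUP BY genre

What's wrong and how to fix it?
Bug: ORDER BY appears before GROUP BY; SQL clause order requires GROUP BY first

Fix: Reorder: SELECT … FROM … GROUP BY … ORDER BY …

Corrected query:
SELECT genre, AVG(rating) AS a FROM movies GROUP BY genre ORDER BY a

Result:
genre     | a  
----------+----
Sci-Fi    | 4.4
Action    | 6.2
Comedy    | 6.7
Animation | 8.1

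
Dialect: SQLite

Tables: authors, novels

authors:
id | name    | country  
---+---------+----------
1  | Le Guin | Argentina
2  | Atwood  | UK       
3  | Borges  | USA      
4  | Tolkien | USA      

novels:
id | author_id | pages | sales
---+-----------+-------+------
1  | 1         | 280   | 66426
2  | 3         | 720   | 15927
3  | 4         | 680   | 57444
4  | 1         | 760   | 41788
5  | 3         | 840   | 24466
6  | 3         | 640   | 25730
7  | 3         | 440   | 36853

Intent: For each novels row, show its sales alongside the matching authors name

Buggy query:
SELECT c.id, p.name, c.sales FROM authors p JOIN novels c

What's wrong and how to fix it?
Bug: Missing join condition: each novels row is matched to all authors rows instead of just its own

Fix: Add ON c.author_id = p.id to the JOIN

Corrected query:
SELECT c.id, p.name, c.sales FROM authors p JOIN novels c ON c.author_id = p.id

Result:
id | name    | sales
---+---------+------
1  | Le Guin | 66426
2  | Borges  | 15927
3  | Tolkien | 57444
4  | Le Guin | 41788
5  | Borges  | 24466
6  | Borges  | 25730
7  | Borges  | 36853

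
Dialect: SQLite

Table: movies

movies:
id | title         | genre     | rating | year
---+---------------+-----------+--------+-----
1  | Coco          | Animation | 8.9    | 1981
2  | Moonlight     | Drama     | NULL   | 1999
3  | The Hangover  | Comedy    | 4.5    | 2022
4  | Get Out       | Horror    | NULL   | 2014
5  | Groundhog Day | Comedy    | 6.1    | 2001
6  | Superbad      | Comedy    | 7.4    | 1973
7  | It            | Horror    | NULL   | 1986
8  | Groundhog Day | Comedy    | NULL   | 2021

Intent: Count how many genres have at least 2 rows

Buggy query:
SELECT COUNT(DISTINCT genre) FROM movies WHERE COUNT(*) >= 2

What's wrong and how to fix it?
Bug: WHERE filters individual rows, not groups, so a group-level COUNT is invalid there

Fix: Group first with HAVING COUNT(*) >= 2, then COUNT the resulting groups

Corrected query:
SELECT COUNT(*) FROM (SELECT genre FROM movies GROUP BY genre HAVING COUNT(*) >= 2)

Result:
COUNT(*)
--------
2       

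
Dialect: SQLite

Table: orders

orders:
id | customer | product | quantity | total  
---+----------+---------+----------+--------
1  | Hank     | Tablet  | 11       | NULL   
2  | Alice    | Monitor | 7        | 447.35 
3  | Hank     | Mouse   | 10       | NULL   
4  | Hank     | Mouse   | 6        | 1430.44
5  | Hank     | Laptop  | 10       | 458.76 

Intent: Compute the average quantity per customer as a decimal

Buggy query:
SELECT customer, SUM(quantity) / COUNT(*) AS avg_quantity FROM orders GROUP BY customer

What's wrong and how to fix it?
Bug: Both operands are integers, so '/' performs integer division and truncates

Fix: Cast one side to REAL so the division keeps the fractional part

Corrected query:
SELECT customer, SUM(quantity) * 1.0 / COUNT(*) AS avg_quantity FROM orders GROUP BY customer

Result:
customer | avg_quantity
---------+-------------
Alice    | 7           
Hank     | 9.25        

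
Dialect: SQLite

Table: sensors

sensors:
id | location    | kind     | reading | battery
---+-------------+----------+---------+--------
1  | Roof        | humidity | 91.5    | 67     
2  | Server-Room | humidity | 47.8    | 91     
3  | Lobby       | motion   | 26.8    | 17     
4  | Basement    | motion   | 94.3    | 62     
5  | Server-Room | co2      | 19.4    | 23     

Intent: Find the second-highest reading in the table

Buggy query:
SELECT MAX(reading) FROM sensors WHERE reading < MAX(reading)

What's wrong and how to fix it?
Bug: MAX(reading) on the right of the comparison is an aggregate-in-WHERE error

Fix: Put the inner MAX in a scalar subquery

Corrected query:
SELECT MAX(reading) FROM sensors WHERE reading < (SELECT MAX(reading) FROM sensors)

Result:
MAX(reading)
------------
91.5        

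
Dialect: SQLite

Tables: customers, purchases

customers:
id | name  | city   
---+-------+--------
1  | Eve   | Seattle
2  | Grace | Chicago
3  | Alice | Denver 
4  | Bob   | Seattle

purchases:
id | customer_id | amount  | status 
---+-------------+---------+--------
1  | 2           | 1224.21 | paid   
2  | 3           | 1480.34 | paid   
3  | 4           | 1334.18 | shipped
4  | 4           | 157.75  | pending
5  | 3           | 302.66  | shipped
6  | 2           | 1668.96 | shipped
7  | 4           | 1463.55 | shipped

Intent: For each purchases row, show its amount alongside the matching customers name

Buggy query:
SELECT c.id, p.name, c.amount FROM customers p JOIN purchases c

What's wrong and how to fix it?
Bug: Missing join condition: each purchases row is matched to all customers rows instead of just its own

Fix: Specify the join condition linking the foreign key to the parent id

Corrected query:
SELECT c.id, p.name, c.amount FROM customers p JOIN purchases c ON c.customer_id = p.id

Result:
id | name  | amount 
---+-------+--------
1  | Grace | 1224.21
2  | Alice | 1480.34
3  | Bob   | 1334.18
4  | Bob   | 157.75 
5  | Alice | 302.66 
6  | Grace | 1668.96
7  | Bob   | 1463.55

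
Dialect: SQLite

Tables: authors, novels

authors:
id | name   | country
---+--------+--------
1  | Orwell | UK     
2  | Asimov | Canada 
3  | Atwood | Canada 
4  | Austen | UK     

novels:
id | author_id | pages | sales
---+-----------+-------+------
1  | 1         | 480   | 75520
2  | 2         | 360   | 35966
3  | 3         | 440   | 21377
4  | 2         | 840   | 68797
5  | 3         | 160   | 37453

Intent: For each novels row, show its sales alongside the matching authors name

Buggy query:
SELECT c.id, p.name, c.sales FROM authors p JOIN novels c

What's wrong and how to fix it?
Bug: Missing join condition: each novels row is matched to all authors rows instead of just its own

Fix: Add ON c.author_id = p.id to the JOIN

Corrected query:
SELECT c.id, p.name, c.sales FROM authors p JOIN novels c ON c.author_id = p.id

Result:
id | name   | sales
---+--------+------
1  | Orwell | 75520
2  | Asimov | 35966
3  | Atwood | 21377
4  | Asimov | 68797
5  | Atwood | 37453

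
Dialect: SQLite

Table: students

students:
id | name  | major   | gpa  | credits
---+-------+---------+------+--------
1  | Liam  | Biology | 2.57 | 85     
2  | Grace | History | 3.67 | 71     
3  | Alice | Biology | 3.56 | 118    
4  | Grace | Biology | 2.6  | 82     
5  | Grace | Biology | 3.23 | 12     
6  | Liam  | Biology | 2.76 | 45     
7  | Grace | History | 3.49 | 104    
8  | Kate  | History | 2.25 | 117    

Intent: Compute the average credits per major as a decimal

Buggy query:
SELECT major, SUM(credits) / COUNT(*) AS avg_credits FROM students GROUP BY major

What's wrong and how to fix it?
Bug: SUM(credits) and COUNT(*) are both integers; the division truncates the fractional part

Fix: Cast one side to REAL so the division keeps the fractional part

Corrected query:
SELECT major, SUM(credits) * 1.0 / COUNT(*) AS avg_credits FROM students GROUP BY major

Result:
major   | avg_credits
--------+------------
Biology | 68.4       
History | 97.333333  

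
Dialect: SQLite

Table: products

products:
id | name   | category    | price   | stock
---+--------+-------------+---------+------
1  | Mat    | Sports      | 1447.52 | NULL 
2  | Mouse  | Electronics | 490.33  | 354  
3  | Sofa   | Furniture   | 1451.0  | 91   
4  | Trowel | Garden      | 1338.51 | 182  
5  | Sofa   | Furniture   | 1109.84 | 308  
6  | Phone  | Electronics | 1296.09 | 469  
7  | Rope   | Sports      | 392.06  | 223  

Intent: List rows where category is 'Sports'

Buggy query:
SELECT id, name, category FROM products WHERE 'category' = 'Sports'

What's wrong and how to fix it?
Bug: 'category' in single quotes is a string literal, not the column; the comparison is literal-vs-literal and never true

Fix: Remove the quotes around the column name (or use double quotes for an identifier)

Corrected query:
SELECT id, name, category FROM products WHERE category = 'Sports'

Result:
id | name | category
---+------+---------
1  | Mat  | Sports  
7  | Rope | Sports  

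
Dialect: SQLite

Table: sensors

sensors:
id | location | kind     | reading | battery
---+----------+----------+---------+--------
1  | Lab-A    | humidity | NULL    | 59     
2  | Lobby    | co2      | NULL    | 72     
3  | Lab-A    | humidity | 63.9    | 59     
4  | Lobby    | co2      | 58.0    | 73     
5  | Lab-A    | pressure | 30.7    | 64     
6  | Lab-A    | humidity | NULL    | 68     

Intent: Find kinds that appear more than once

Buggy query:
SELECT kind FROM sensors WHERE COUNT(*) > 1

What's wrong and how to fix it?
Bug: WHERE can't reference COUNT(*); aggregates are computed after WHERE

Fix: Group first, then use HAVING for the count condition

Corrected query:
SELECT kind FROM sensors GROUP BY kind HAVING COUNT(*) > 1

Result:
kind    
--------
co2     
humidity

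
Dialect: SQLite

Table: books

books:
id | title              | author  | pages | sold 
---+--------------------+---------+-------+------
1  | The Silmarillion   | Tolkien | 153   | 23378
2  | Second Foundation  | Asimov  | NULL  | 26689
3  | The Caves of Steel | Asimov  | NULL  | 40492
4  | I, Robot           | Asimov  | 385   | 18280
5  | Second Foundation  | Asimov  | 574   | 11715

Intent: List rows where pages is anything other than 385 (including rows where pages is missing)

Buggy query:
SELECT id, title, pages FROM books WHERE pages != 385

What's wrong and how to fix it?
Bug: Inequality against NULL is unknown, not true; rows with NULL are dropped

Fix: Handle NULL separately with IS NULL alongside the inequality

Corrected query:
SELECT id, title, pages FROM books WHERE pages != 385 OR pages IS NULL

Result:
id | title              | pages
---+--------------------+------
1  | The Silmarillion   | 153  
2  | Second Foundation  | NULL 
3  | The Caves of Steel | NULL 
5  | Second Foundation  | 574  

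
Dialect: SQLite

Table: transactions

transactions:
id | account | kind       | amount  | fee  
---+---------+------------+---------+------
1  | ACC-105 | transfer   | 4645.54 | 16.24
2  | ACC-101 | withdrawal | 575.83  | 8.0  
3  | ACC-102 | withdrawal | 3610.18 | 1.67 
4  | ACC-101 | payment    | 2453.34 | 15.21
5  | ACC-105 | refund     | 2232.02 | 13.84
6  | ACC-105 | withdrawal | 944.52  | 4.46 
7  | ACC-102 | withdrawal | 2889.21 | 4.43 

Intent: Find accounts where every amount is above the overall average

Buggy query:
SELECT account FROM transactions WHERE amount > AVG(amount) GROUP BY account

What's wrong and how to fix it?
Bug: AVG() is an aggregate; it can't sit directly in WHERE

Fix: Use a subquery for AVG and a HAVING MIN(...) filter so the condition holds for every row in the group

Corrected query:
SELECT account FROM transactions GROUP BY account HAVING MIN(amount) > (SELECT AVG(amount) FROM transactions)

Result:
account
-------
ACC-102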